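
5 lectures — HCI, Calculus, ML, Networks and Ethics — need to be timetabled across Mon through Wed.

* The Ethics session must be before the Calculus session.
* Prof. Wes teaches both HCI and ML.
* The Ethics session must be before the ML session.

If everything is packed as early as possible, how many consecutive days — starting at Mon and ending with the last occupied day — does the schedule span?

The precedence chain requires at least 2 distinct days.
2 works (last occupied day: Tue): for example ML in Tue, Networks in Mon, HCI in Mon, Calculus in Tue, Ethics in Mon.

2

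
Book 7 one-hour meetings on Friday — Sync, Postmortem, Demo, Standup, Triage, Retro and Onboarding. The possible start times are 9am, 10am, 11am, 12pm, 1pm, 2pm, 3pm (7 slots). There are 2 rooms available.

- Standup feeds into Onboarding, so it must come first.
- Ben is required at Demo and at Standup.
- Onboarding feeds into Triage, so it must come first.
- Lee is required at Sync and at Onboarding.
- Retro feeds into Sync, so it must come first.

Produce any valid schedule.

Sync in 11am; Retro in 9am; Postmortem in 10am; Onboarding in 10am; Demo in 12pm; Triage in 11am; Standup in 9am

Checking: Retro(9am) before Sync(11am); Onboarding(10am) before Triage(11am); Standup(9am) before Onboarding(10am); Sync(11am) != Onboarding(10am); Demo(12pm) != Standup(9am); max 2 per slot (cap 2).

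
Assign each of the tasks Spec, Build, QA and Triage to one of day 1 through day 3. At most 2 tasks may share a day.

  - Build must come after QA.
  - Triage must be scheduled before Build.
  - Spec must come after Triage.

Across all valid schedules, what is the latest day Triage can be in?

Downstream work caps Triage at day 2.
Triage at day 2 is achievable: Build in day 3; Spec in day 3; QA in day 1; Triage in day 2.

day 2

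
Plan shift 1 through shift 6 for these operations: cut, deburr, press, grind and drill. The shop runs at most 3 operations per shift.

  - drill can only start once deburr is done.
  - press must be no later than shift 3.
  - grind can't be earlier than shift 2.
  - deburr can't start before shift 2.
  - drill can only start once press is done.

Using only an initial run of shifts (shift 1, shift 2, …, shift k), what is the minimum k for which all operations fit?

The precedence chain requires at least 2 distinct shifts.
With at most 3 per shift and 5 operations, at least 2 shifts are needed.
Propagating the time windows through the other constraints, drill can't land before shift 3, so the schedule must run through at least shift 3.
3 works (last occupied shift: shift 3): for example grind -> shift 2, press -> shift 1, drill -> shift 3, deburr -> shift 2, cut -> shift 1.

3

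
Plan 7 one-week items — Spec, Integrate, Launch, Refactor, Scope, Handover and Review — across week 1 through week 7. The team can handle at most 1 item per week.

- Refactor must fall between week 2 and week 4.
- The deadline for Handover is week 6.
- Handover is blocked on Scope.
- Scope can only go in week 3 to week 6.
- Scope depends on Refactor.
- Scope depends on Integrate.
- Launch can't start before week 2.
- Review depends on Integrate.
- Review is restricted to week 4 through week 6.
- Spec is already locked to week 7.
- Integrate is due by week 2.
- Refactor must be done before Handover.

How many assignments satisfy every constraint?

12

Splitting on Launch: it can be week 2 (3), week 3 (3), week 4 (2), week 5 (2), week 6 (2). Listing each branch's schedules as (Spec, Integrate, Refactor, Scope, Handover, Review) by week number:
Launch=week 2: (7,1,3,4,5,6) (7,1,3,4,6,5) (7,1,3,5,6,4) — 3.
Launch=week 3: (7,1,2,4,5,6) (7,1,2,4,6,5) (7,1,2,5,6,4) — 3.
Launch=week 4: (7,1,2,3,5,6) (7,1,2,3,6,5) — 2.
Launch=week 5: (7,1,2,3,4,6) (7,1,2,3,6,4) — 2.
Launch=week 6: (7,1,2,3,4,5) (7,1,2,3,5,4) — 2.
Summing: 3 + 3 + 2 + 2 + 2 = 12.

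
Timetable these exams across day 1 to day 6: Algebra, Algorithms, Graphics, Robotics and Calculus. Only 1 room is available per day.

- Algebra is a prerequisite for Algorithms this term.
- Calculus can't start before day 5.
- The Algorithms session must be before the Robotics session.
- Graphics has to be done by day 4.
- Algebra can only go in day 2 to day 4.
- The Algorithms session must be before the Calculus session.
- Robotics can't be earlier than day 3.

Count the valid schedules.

14

Splitting on Algebra: it can be day 2 (10), day 3 (4). Listing each branch's schedules as (Algorithms, Graphics, Robotics, Calculus) by day number:
Algebra=day 2: (3,1,4,5) (3,1,4,6) (3,1,5,6) (3,1,6,5) (3,4,5,6) (3,4,6,5) (4,1,5,6) (4,1,6,5) (4,3,5,6) (4,3,6,5) — 10.
Algebra=day 3: (4,1,5,6) (4,1,6,5) (4,2,5,6) (4,2,6,5) — 4.
Summing: 10 + 4 = 14.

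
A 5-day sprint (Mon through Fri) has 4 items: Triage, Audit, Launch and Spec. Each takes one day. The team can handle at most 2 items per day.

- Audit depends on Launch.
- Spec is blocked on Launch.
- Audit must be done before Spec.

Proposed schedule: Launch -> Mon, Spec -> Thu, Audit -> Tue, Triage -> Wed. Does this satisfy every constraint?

Spec is blocked on Launch — holds.
The team can handle at most 2 items per day — holds.
Audit must be done before Spec — holds.
Audit depends on Launch — holds.

Valid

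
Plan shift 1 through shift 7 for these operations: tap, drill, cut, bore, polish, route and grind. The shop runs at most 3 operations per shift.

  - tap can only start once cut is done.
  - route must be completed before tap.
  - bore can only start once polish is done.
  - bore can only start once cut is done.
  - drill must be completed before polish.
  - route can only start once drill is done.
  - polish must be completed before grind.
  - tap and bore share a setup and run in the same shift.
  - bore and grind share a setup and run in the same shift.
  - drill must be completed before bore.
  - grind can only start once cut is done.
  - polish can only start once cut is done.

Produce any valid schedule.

grind in shift 3; polish in shift 2; tap in shift 3; drill in shift 1; cut in shift 1; route in shift 2; bore in shift 3

Checking: polish(shift 2) before bore(shift 3); cut(shift 1) before bore(shift 3); cut(shift 1) before polish(shift 2); cut(shift 1) before grind(shift 3); drill(shift 1) before route(shift 2); route(shift 2) before tap(shift 3); drill(shift 1) before polish(shift 2); cut(shift 1) before tap(shift 3); polish(shift 2) before grind(shift 3); drill(shift 1) before bore(shift 3); tap = bore = shift 3; bore = grind = shift 3; max 3 per shift (cap 3).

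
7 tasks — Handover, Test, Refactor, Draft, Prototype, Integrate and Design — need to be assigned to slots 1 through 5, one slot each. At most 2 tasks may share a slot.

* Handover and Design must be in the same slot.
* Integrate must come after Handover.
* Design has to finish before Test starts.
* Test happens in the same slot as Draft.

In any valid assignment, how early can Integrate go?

2

Precedence pushes Integrate to at least 2.
Integrate at 2 is achievable: Prototype=4; Integrate=2; Handover=1; Refactor=2; Test=3; Draft=3; Design=1.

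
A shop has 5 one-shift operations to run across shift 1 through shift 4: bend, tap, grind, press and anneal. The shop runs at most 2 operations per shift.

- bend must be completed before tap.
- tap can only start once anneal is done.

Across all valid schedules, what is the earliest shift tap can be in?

shift 2

Precedence pushes tap to at least shift 2.
tap at shift 2 is achievable: grind in shift 2, press in shift 3, bend in shift 1, anneal in shift 1, tap in shift 2.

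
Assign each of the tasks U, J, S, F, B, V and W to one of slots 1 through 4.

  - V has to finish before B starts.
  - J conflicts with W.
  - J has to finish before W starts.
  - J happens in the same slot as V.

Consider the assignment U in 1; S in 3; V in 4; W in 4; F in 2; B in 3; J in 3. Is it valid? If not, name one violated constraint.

J has to finish before W starts — holds.
J happens in the same slot as V — violated.
J conflicts with W — holds.
V has to finish before B starts — violated.

No. V has to finish before B starts is not satisfied.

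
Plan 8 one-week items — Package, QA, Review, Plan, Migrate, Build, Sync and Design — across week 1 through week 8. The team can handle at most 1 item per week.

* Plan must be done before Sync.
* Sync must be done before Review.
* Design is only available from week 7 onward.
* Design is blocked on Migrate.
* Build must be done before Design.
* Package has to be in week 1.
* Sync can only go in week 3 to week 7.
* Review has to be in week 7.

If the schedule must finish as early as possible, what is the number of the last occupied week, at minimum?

week 8

The precedence chain requires at least 3 distinct weeks.
With at most 1 per week and 8 work items, at least 8 weeks are needed.
Review can't be placed before week 7, so the schedule must run through at least week 7.
8 works (last occupied week: week 8): for example Package -> week 1; Sync -> week 3; Review -> week 7; Plan -> week 2; Migrate -> week 4; Design -> week 8; Build -> week 5; QA -> week 6.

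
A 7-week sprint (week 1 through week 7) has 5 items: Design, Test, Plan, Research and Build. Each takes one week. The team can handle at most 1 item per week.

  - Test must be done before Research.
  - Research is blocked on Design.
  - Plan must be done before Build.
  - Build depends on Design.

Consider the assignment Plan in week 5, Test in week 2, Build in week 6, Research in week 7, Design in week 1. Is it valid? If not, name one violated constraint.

Valid

Research is blocked on Design — holds.
Build depends on Design — holds.
Plan must be done before Build — holds.
The team can handle at most 1 item per week — holds.
Test must be done before Research — holds.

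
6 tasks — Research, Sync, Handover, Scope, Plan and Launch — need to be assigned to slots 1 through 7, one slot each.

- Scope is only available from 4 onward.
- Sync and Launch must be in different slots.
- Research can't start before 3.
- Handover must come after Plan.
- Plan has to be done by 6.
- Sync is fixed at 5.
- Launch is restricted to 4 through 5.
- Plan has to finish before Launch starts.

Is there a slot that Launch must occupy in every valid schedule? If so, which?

4

Launch's window is 4–5.
Sync is fixed at 5, and Launch can't share a slot with Sync.
So Launch must be 4.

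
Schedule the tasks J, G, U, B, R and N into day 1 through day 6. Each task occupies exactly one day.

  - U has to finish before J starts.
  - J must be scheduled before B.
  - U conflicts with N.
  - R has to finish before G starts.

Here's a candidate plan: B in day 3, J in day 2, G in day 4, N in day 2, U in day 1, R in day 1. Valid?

Yes, all constraints hold

U has to finish before J starts — holds.
R has to finish before G starts — holds.
U conflicts with N — holds.
J must be scheduled before B — holds.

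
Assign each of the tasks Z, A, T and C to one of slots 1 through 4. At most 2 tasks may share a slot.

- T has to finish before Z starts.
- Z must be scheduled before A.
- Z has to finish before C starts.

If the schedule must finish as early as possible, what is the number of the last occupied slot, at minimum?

The precedence chain requires at least 3 distinct slots.
With at most 2 per slot and 4 tasks, at least 2 slots are needed.
3 works (last occupied slot: 3): for example T=1, C=3, A=3, Z=2.

slot 3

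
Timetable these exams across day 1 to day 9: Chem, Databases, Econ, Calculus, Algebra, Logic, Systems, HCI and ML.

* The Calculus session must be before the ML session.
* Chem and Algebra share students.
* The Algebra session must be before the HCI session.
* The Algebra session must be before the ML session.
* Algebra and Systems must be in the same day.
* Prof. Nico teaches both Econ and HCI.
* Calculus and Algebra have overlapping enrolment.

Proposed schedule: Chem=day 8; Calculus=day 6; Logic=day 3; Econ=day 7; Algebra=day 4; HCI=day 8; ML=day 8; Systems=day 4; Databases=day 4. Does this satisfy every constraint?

The Algebra session must be before the ML session — holds.
Chem and Algebra share students — holds.
Calculus and Algebra have overlapping enrolment — holds.
Prof. Nico teaches both Econ and HCI — holds.
Algebra and Systems must be in the same day — holds.
The Algebra session must be before the HCI session — holds.
The Calculus session must be before the ML session — holds.

Yes, all constraints hold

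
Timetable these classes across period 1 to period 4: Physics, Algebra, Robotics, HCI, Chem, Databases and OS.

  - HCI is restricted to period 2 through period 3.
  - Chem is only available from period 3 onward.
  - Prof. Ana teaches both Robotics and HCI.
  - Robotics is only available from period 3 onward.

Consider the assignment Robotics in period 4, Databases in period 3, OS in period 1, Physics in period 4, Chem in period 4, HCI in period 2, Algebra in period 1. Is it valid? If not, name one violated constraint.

Prof. Ana teaches both Robotics and HCI — holds.
Robotics is only available from period 3 onward — holds.
Chem is only available from period 3 onward — holds.
HCI is restricted to period 2 through period 3 — holds.

Yes, all constraints hold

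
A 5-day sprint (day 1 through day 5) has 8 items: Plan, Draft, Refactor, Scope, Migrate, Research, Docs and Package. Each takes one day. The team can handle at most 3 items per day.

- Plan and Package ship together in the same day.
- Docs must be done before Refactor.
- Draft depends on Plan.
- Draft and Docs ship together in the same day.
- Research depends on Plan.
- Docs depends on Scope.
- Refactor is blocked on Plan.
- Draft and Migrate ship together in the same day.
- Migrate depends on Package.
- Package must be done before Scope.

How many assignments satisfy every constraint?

14

Splitting on Plan: it can be day 1 (12), day 2 (2). Listing each branch's schedules as (Draft, Refactor, Scope, Migrate, Research, Docs, Package) by day number:
Plan=day 1: (3,4,2,3,2,3,1) (3,4,2,3,4,3,1) (3,4,2,3,5,3,1) (3,5,2,3,2,3,1) (3,5,2,3,4,3,1) (3,5,2,3,5,3,1) (4,5,2,4,2,4,1) (4,5,2,4,3,4,1) (4,5,2,4,5,4,1) (4,5,3,4,2,4,1) (4,5,3,4,3,4,1) (4,5,3,4,5,4,1) — 12.
Plan=day 2: (4,5,3,4,3,4,2) (4,5,3,4,5,4,2) — 2.
Summing: 12 + 2 = 14.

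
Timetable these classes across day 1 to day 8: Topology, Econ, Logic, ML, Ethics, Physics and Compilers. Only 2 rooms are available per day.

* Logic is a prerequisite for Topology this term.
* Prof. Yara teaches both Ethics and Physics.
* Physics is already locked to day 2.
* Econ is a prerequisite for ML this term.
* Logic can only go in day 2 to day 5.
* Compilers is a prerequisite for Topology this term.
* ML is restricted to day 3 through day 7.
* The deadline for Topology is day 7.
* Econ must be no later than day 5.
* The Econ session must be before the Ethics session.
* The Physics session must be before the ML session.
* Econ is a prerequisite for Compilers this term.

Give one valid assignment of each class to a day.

ML in day 3, Physics in day 2, Ethics in day 4, Topology in day 4, Econ in day 1, Compilers in day 3, Logic in day 2

Checking: Econ(day 1) before ML(day 3); Compilers(day 3) before Topology(day 4); Econ(day 1) before Ethics(day 4); Physics(day 2) before ML(day 3); Econ(day 1) before Compilers(day 3); Logic(day 2) before Topology(day 4); Ethics(day 4) != Physics(day 2); Logic=day 2 in [day 2,day 5]; Physics=day 2 in [day 2,day 2]; ML=day 3 in [day 3,day 7]; Topology=day 4 in [day 1,day 7]; Econ=day 1 in [day 1,day 5]; max 2 per day (cap 2).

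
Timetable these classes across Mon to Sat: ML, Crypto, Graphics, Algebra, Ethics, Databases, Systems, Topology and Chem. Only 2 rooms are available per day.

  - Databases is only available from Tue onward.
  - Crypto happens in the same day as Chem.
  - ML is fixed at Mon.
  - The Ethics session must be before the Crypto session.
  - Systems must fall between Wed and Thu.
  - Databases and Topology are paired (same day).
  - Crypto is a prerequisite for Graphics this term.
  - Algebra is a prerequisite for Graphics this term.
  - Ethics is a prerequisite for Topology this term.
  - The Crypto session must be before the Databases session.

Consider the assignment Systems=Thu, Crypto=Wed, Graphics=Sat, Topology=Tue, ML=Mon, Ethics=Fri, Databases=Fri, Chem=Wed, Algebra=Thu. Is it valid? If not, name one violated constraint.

No — it violates: Ethics is a prerequisite for Topology this term

Databases is only available from Tue onward — holds.
Algebra is a prerequisite for Graphics this term — holds.
Crypto is a prerequisite for Graphics this term — holds.
Systems must fall between Wed and Thu — holds.
Only 2 rooms are available per day — holds.
The Ethics session must be before the Crypto session — violated.
ML is fixed at Mon — holds.
Databases and Topology are paired (same day) — violated.
Ethics is a prerequisite for Topology this term — violated.
The Crypto session must be before the Databases session — holds.
Crypto happens in the same day as Chem — holds.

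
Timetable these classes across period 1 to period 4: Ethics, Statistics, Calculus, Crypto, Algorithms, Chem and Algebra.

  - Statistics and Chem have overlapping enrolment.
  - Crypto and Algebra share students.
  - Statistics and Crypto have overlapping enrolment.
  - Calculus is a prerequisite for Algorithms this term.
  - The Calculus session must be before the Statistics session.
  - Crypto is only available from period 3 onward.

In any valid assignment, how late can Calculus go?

period 3

Downstream work caps Calculus at period 3.
Calculus at period 3 is achievable: Algebra=period 1; Chem=period 1; Algorithms=period 4; Ethics=period 1; Statistics=period 4; Crypto=period 3; Calculus=period 3.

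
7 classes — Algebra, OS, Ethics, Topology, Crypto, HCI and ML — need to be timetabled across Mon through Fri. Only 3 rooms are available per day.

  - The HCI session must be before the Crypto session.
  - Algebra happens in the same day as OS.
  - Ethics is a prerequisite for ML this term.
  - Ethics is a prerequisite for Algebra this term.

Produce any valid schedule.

HCI -> Mon; OS -> Tue; Ethics -> Mon; Algebra -> Tue; Crypto -> Tue; Topology -> Mon; ML -> Wed

Checking: HCI(Mon) before Crypto(Tue); Ethics(Mon) before ML(Wed); Ethics(Mon) before Algebra(Tue); Algebra = OS = Tue; max 3 per day (cap 3).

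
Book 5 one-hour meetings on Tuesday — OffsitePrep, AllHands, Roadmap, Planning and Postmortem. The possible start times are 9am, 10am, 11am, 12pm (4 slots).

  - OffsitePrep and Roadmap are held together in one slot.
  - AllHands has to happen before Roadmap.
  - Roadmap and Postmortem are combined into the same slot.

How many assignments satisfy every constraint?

24

Splitting on OffsitePrep: it can be 10am (4), 11am (8), 12pm (12). Listing each branch's schedules as (AllHands, Roadmap, Planning, Postmortem):
OffsitePrep=10am: (9am,10am,9am,10am) (9am,10am,10am,10am) (9am,10am,11am,10am) (9am,10am,12pm,10am) — 4.
OffsitePrep=11am: (9am,11am,9am,11am) (9am,11am,10am,11am) (9am,11am,11am,11am) (9am,11am,12pm,11am) (10am,11am,9am,11am) (10am,11am,10am,11am) (10am,11am,11am,11am) (10am,11am,12pm,11am) — 8.
OffsitePrep=12pm: (9am,12pm,9am,12pm) (9am,12pm,10am,12pm) (9am,12pm,11am,12pm) (9am,12pm,12pm,12pm) (10am,12pm,9am,12pm) (10am,12pm,10am,12pm) (10am,12pm,11am,12pm) (10am,12pm,12pm,12pm) (11am,12pm,9am,12pm) (11am,12pm,10am,12pm) (11am,12pm,11am,12pm) (11am,12pm,12pm,12pm) — 12.
Summing: 4 + 8 + 12 = 24.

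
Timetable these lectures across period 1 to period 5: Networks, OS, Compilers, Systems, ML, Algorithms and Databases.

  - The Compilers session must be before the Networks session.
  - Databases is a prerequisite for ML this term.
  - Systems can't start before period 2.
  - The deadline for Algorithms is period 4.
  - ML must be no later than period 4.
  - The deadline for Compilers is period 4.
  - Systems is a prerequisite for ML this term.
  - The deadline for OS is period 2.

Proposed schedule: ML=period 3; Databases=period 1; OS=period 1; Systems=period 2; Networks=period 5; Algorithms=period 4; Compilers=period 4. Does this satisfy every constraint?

Systems can't start before period 2 — holds.
Databases is a prerequisite for ML this term — holds.
Systems is a prerequisite for ML this term — holds.
The Compilers session must be before the Networks session — holds.
The deadline for Compilers is period 4 — holds.
The deadline for OS is period 2 — holds.
ML must be no later than period 4 — holds.
The deadline for Algorithms is period 4 — holds.

Valid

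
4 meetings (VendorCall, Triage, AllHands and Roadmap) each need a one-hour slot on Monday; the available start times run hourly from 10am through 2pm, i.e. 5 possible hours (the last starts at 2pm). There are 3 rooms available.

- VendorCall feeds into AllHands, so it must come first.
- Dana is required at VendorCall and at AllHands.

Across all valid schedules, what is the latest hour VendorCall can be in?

1pm

Downstream work caps VendorCall at 1pm.
VendorCall at 1pm is achievable: Roadmap=10am; VendorCall=1pm; Triage=10am; AllHands=2pm.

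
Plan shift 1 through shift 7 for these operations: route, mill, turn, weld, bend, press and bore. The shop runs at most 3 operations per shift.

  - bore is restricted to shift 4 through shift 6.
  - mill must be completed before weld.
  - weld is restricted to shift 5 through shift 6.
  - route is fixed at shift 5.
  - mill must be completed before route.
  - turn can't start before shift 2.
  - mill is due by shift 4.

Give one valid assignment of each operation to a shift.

weld in shift 5, turn in shift 2, mill in shift 1, bore in shift 4, bend in shift 1, press in shift 1, route in shift 5

Checking: mill(shift 1) before route(shift 5); mill(shift 1) before weld(shift 5); route=shift 5 in [shift 5,shift 5]; turn=shift 2 in [shift 2,shift 7]; bore=shift 4 in [shift 4,shift 6]; mill=shift 1 in [shift 1,shift 4]; weld=shift 5 in [shift 5,shift 6]; max 3 per shift (cap 3).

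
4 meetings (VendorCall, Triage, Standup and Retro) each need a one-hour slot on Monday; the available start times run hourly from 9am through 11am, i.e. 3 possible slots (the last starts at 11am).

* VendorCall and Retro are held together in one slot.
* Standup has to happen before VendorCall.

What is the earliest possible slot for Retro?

10am

Retro must be in the same slot as VendorCall, which can't be before 10am, so Retro is at least 10am.
Retro at 10am is achievable: Standup=9am; Retro=10am; Triage=9am; VendorCall=10am.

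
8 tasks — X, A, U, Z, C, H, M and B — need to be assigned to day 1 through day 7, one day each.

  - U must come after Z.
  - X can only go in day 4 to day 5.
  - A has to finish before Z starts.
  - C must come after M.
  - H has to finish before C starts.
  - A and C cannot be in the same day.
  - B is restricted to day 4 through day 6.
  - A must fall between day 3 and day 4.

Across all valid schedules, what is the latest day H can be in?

Downstream work caps H at day 6.
H at day 6 is achievable: U in day 5, A in day 3, M in day 1, X in day 4, C in day 7, B in day 4, Z in day 4, H in day 6.

day 6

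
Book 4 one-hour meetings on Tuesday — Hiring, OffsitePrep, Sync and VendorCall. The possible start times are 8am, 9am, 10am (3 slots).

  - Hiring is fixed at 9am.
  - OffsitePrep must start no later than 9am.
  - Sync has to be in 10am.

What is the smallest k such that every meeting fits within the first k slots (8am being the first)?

3

Sync can't be placed before 10am — that is slot 3 counting from 8am — so the schedule must run through at least 3 slots.
3 works (last occupied slot: 10am): for example OffsitePrep -> 8am; Hiring -> 9am; Sync -> 10am; VendorCall -> 8am.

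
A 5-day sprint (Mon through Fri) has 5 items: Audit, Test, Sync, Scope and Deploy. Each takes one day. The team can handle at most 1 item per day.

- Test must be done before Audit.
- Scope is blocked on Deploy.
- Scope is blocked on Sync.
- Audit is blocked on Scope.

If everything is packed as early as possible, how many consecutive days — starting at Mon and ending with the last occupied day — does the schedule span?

5

The precedence chain requires at least 3 distinct days.
With at most 1 per day and 5 work items, at least 5 days are needed.
5 works (last occupied day: Fri): for example Audit in Fri, Test in Thu, Sync in Mon, Scope in Wed, Deploy in Tue.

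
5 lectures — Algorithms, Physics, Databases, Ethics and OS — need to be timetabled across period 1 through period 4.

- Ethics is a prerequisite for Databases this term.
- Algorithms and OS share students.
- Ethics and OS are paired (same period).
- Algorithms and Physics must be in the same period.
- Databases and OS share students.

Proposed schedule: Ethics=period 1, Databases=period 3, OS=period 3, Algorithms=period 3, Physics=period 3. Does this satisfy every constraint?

Ethics and OS are paired (same period) — violated.
Algorithms and Physics must be in the same period — holds.
Algorithms and OS share students — violated.
Ethics is a prerequisite for Databases this term — holds.
Databases and OS share students — violated.

No. Algorithms and OS share students is not satisfied.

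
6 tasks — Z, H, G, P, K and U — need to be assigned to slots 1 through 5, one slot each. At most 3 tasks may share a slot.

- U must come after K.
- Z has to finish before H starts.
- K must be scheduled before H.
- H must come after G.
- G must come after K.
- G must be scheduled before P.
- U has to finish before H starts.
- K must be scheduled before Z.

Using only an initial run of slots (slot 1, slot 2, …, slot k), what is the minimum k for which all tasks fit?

3 slots

The precedence chain requires at least 3 distinct slots.
With at most 3 per slot and 6 tasks, at least 2 slots are needed.
3 works (last occupied slot: 3): for example P in 3; Z in 2; U in 2; K in 1; G in 2; H in 3.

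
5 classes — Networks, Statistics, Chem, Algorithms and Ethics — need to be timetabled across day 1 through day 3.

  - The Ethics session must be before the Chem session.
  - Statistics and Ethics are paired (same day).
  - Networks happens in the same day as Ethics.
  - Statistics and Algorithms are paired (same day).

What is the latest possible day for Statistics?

day 2

Statistics must be in the same day as Ethics, which can't be after day 2, so Statistics is at most day 2.
Statistics at day 2 is achievable: Chem -> day 3; Networks -> day 2; Algorithms -> day 2; Statistics -> day 2; Ethics -> day 2.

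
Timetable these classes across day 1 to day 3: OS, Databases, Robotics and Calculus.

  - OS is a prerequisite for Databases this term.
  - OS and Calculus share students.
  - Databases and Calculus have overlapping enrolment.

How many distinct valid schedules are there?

9

Splitting on OS: it can be day 1 (6), day 2 (3). Listing each branch's schedules as (Databases, Robotics, Calculus) by day number:
OS=day 1: (2,1,3) (2,2,3) (2,3,3) (3,1,2) (3,2,2) (3,3,2) — 6.
OS=day 2: (3,1,1) (3,2,1) (3,3,1) — 3.
Summing: 6 + 3 = 9.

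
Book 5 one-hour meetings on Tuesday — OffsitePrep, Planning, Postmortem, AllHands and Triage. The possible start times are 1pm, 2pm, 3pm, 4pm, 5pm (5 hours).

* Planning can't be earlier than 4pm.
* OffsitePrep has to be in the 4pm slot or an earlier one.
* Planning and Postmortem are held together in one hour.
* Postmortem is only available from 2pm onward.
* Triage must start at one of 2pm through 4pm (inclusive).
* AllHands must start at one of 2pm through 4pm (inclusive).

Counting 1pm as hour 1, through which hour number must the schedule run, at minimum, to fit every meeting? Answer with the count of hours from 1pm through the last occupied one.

Planning can't be placed before 4pm — that is hour 4 counting from 1pm — so the schedule must run through at least 4 hours.
4 works (last occupied hour: 4pm): for example Triage in 2pm, Postmortem in 4pm, OffsitePrep in 1pm, AllHands in 2pm, Planning in 4pm.

4 hours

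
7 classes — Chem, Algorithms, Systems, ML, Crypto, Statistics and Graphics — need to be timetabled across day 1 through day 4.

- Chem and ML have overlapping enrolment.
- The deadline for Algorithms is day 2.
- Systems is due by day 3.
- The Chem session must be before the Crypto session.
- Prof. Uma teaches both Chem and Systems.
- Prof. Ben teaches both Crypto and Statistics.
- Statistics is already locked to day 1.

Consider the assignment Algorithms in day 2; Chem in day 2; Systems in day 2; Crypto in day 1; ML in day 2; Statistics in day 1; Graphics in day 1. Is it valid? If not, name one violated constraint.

Prof. Uma teaches both Chem and Systems — violated.
Statistics is already locked to day 1 — holds.
Prof. Ben teaches both Crypto and Statistics — violated.
Systems is due by day 3 — holds.
The deadline for Algorithms is day 2 — holds.
Chem and ML have overlapping enrolment — violated.
The Chem session must be before the Crypto session — violated.

No — it violates: The Chem session must be before the Crypto session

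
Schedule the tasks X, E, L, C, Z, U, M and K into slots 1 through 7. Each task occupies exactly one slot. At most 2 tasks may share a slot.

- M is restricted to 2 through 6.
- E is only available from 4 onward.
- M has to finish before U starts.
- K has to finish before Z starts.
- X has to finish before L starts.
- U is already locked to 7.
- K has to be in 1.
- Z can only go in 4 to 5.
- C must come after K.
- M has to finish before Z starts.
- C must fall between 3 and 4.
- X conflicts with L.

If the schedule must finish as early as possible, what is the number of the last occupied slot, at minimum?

The precedence chain requires at least 2 distinct slots.
With at most 2 per slot and 8 tasks, at least 4 slots are needed.
U can't be placed before 7, so the schedule must run through at least slot 7.
7 works (last occupied slot: 7): for example L in 2; Z in 4; X in 1; K in 1; U in 7; C in 3; E in 4; M in 2.

7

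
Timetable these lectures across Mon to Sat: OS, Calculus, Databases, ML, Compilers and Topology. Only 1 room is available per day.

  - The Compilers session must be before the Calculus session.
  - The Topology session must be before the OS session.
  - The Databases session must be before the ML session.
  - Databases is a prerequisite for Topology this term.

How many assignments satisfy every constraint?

45

Splitting on OS: it can be Wed (3), Thu (8), Fri (14), Sat (20). Listing each branch's schedules as (Calculus, Databases, ML, Compilers, Topology):
OS=Wed: (Fri,Mon,Sat,Thu,Tue) (Sat,Mon,Thu,Fri,Tue) (Sat,Mon,Fri,Thu,Tue) — 3.
OS=Thu: (Fri,Mon,Sat,Tue,Wed) (Fri,Mon,Sat,Wed,Tue) (Fri,Tue,Sat,Mon,Wed) (Sat,Mon,Tue,Fri,Wed) (Sat,Mon,Wed,Fri,Tue) (Sat,Mon,Fri,Tue,Wed) (Sat,Mon,Fri,Wed,Tue) (Sat,Tue,Fri,Mon,Wed) — 8.
OS=Fri: (Tue,Wed,Sat,Mon,Thu) (Wed,Mon,Sat,Tue,Thu) (Wed,Tue,Sat,Mon,Thu) (Thu,Mon,Sat,Tue,Wed) (Thu,Mon,Sat,Wed,Tue) (Thu,Tue,Sat,Mon,Wed) (Sat,Mon,Tue,Wed,Thu) (Sat,Mon,Tue,Thu,Wed) (Sat,Mon,Wed,Tue,Thu) (Sat,Mon,Wed,Thu,Tue) (Sat,Mon,Thu,Tue,Wed) (Sat,Mon,Thu,Wed,Tue) (Sat,Tue,Wed,Mon,Thu) (Sat,Tue,Thu,Mon,Wed) — 14.
OS=Sat: (Tue,Wed,Thu,Mon,Fri) (Tue,Wed,Fri,Mon,Thu) (Wed,Mon,Thu,Tue,Fri) (Wed,Mon,Fri,Tue,Thu) (Wed,Tue,Thu,Mon,Fri) (Wed,Tue,Fri,Mon,Thu) (Thu,Mon,Tue,Wed,Fri) (Thu,Mon,Wed,Tue,Fri) (Thu,Mon,Fri,Tue,Wed) (Thu,Mon,Fri,Wed,Tue) (Thu,Tue,Wed,Mon,Fri) (Thu,Tue,Fri,Mon,Wed) (Fri,Mon,Tue,Wed,Thu) (Fri,Mon,Tue,Thu,Wed) (Fri,Mon,Wed,Tue,Thu) (Fri,Mon,Wed,Thu,Tue) (Fri,Mon,Thu,Tue,Wed) (Fri,Mon,Thu,Wed,Tue) (Fri,Tue,Wed,Mon,Thu) (Fri,Tue,Thu,Mon,Wed) — 20.
Summing: 3 + 8 + 14 + 20 = 45.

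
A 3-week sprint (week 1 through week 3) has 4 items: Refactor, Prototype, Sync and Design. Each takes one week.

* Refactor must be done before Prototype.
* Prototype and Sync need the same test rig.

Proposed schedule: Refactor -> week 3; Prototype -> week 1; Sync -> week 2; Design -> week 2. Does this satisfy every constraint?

Refactor must be done before Prototype — violated.
Prototype and Sync need the same test rig — holds.

Invalid. Refactor must be done before Prototype.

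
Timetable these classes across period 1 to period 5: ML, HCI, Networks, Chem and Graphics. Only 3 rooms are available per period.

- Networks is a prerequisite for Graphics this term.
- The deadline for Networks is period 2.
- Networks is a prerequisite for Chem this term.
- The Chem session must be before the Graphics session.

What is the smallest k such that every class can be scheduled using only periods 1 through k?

3 periods

The precedence chain requires at least 3 distinct periods.
With at most 3 per period and 5 classes, at least 2 periods are needed.
3 works (last occupied period: period 3): for example Chem in period 2, HCI in period 1, ML in period 1, Networks in period 1, Graphics in period 3.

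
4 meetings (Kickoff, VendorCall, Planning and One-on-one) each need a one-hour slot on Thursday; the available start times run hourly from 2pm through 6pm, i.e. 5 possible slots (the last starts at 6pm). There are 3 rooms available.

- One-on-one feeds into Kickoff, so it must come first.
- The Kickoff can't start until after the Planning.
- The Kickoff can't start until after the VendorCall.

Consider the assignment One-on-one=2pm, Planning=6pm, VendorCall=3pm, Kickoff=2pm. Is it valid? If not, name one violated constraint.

No. The Kickoff can't start until after the Planning is not satisfied.

One-on-one feeds into Kickoff, so it must come first — violated.
The Kickoff can't start until after the VendorCall — violated.
There are 3 rooms available — holds.
The Kickoff can't start until after the Planning — violated.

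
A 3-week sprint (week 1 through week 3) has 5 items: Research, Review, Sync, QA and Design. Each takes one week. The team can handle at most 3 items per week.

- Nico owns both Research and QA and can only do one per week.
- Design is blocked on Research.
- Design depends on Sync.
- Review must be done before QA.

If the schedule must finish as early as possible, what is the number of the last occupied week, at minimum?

week 2

The precedence chain requires at least 2 distinct weeks.
With at most 3 per week and 5 work items, at least 2 weeks are needed.
2 works (last occupied week: week 2): for example QA in week 2; Research in week 1; Sync in week 1; Design in week 2; Review in week 1.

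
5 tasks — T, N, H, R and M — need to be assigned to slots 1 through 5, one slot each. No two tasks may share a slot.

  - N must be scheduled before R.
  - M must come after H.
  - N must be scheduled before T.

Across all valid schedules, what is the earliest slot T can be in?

Precedence pushes T to at least 2.
T at 2 is achievable: T=2; H=3; R=4; M=5; N=1.

2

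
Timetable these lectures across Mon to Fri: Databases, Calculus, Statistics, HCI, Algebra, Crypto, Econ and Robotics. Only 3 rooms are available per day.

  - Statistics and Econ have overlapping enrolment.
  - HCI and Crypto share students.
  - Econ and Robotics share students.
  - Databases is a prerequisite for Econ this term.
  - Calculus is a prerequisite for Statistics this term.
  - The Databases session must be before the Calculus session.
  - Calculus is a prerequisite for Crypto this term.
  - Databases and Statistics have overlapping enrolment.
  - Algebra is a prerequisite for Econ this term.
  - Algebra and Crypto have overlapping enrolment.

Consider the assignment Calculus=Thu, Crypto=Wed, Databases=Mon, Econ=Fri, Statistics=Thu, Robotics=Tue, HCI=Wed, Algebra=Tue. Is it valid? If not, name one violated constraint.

Statistics and Econ have overlapping enrolment — holds.
Algebra and Crypto have overlapping enrolment — holds.
Databases and Statistics have overlapping enrolment — holds.
Calculus is a prerequisite for Statistics this term — violated.
Econ and Robotics share students — holds.
The Databases session must be before the Calculus session — holds.
Only 3 rooms are available per day — holds.
Databases is a prerequisite for Econ this term — holds.
Calculus is a prerequisite for Crypto this term — violated.
HCI and Crypto share students — violated.
Algebra is a prerequisite for Econ this term — holds.

No. Calculus is a prerequisite for Crypto this term is not satisfied.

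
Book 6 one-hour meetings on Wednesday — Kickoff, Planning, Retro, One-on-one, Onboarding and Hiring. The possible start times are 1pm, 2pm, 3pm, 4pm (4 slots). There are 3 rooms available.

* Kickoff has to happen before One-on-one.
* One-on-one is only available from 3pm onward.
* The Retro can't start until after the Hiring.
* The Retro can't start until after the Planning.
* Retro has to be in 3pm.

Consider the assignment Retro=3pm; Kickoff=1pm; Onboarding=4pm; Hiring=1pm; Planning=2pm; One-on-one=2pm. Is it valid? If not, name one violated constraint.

Kickoff has to happen before One-on-one — holds.
The Retro can't start until after the Planning — holds.
One-on-one is only available from 3pm onward — violated.
There are 3 rooms available — holds.
Retro has to be in 3pm — holds.
The Retro can't start until after the Hiring — holds.

No — it violates: One-on-one is only available from 3pm onward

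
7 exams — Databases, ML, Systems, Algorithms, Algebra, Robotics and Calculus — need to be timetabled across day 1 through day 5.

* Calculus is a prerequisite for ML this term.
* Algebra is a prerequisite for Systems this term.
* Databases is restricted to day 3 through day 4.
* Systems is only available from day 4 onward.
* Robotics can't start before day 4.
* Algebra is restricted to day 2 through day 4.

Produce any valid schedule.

Calculus -> day 1, Algebra -> day 2, Databases -> day 3, Systems -> day 4, ML -> day 2, Robotics -> day 4, Algorithms -> day 1

Checking: Algebra(day 2) before Systems(day 4); Calculus(day 1) before ML(day 2); Databases=day 3 in [day 3,day 4]; Algebra=day 2 in [day 2,day 4]; Systems=day 4 in [day 4,day 5]; Robotics=day 4 in [day 4,day 5].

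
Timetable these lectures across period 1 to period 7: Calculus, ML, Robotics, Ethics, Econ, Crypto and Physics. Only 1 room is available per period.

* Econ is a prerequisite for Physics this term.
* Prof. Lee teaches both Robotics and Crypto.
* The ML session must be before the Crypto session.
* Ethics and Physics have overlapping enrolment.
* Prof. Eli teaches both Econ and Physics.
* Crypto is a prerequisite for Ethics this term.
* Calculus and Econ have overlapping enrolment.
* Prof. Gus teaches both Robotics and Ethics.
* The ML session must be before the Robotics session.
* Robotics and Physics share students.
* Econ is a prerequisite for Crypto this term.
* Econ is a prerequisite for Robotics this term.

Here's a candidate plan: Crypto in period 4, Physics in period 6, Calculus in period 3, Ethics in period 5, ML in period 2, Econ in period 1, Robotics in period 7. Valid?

The ML session must be before the Crypto session — holds.
Calculus and Econ have overlapping enrolment — holds.
Ethics and Physics have overlapping enrolment — holds.
Prof. Lee teaches both Robotics and Crypto — holds.
Econ is a prerequisite for Physics this term — holds.
Crypto is a prerequisite for Ethics this term — holds.
Prof. Eli teaches both Econ and Physics — holds.
Only 1 room is available per period — holds.
Robotics and Physics share students — holds.
Econ is a prerequisite for Crypto this term — holds.
The ML session must be before the Robotics session — holds.
Econ is a prerequisite for Robotics this term — holds.
Prof. Gus teaches both Robotics and Ethics — holds.

Yes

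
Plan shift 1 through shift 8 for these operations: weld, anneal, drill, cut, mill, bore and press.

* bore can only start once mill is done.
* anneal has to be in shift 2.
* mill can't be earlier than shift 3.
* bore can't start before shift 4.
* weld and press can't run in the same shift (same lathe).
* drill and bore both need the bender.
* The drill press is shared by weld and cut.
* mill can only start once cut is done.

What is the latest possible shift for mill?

shift 7

Mill is available from shift 3; downstream work caps mill at shift 7.
mill at shift 7 is achievable: press=shift 1; cut=shift 1; anneal=shift 2; bore=shift 8; weld=shift 2; mill=shift 7; drill=shift 1.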